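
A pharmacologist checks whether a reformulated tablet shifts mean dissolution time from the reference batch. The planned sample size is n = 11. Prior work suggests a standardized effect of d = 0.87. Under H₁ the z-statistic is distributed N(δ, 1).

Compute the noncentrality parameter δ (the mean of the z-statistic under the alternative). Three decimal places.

δ = d·√n = 0.87 × √11 = 2.8855

δ ≈ 2.885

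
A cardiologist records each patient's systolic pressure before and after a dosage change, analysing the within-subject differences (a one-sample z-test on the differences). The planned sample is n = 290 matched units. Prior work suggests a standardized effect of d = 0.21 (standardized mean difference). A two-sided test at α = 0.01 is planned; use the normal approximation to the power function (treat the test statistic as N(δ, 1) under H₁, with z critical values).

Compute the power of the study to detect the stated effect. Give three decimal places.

Noncentrality parameter: δ = d·√n = 0.21 × √290 = 3.5762
Critical value for a two-sided test at α = 0.01: z_{α/2} = 2.576.
Power = Φ(δ − 2.576) + Φ(−δ − 2.576) = Φ(1.000) + Φ(-6.152) = 0.8414 + 0.0000 = 0.8414.

Power ≈ 0.841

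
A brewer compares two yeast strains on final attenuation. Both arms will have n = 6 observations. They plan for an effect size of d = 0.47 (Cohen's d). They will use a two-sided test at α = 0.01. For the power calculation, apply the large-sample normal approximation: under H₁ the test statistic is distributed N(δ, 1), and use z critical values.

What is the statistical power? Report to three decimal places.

Noncentrality parameter: δ = d·√(n/2) = 0.47 × √(6/2) = 0.8141
Two-sided α = 0.01 → critical value z_{0.005} = 2.576.
Power = Φ(δ − 2.576) + Φ(−δ − 2.576) = Φ(-1.762) + Φ(-3.390) = 0.0391 + 0.0003 = 0.0394.

Power ≈ 0.039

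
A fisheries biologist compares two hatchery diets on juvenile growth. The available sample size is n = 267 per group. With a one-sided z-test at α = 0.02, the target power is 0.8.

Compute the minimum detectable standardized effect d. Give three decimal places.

Required noncentrality: δ = z_{0.02} + z_{0.20} = 2.054 + 0.842 = 2.895.
δ = d·√(n/2) ⇒ d = δ/√(n/2) = 2.895/√(267/2) = 0.2506.

d ≈ 0.251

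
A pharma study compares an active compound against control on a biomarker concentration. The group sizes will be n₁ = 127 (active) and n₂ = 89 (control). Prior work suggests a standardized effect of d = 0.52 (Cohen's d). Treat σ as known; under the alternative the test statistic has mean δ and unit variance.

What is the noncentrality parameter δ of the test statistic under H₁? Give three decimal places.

δ = d / √(1/n₁ + 1/n₂) = 0.52 / √(1/127 + 1/89) = 3.7616

δ ≈ 3.762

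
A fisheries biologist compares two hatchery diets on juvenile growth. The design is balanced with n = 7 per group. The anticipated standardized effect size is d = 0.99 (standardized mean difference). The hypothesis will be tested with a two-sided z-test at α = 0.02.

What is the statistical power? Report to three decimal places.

Power ≈ 0.318

Noncentrality parameter: δ = d·√(n/2) = 0.99 × √(7/2) = 1.8521
Two-sided α = 0.02 → critical value z_{0.01} = 2.326.
Power = Φ(δ − 2.326) + Φ(−δ − 2.326) = Φ(-0.474) + Φ(-4.178) = 0.3177 + 0.0000 = 0.3177.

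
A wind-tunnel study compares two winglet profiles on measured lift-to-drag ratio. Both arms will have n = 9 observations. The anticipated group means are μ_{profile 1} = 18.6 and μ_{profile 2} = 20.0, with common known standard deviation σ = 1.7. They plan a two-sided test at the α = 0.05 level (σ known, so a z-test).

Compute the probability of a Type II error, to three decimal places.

Standardized effect: d = |μ_{profile 1} − μ_{profile 2}| / σ = |18.6 − 20.0| / 1.7 = 0.8235
Noncentrality parameter: δ = d·√(n/2) = 0.8235 × √(9/2) = 1.7470
Two-sided α = 0.05 → critical value z_{0.025} = 1.960.
Power = Φ(δ − 1.960) + Φ(−δ − 1.960) = Φ(-0.213) + Φ(-3.707) = 0.4157 + 0.0001 = 0.4158.
Type II error: β = 1 − power = 1 − 0.4158 = 0.5842.

β ≈ 0.584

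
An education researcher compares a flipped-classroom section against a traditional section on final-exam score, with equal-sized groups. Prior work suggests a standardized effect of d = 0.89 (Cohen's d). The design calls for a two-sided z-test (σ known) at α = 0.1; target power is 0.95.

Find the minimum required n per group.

Set Φ(δ − 1.645) = 0.95; then δ − 1.645 = Φ⁻¹(0.95) = 1.645, giving δ = 3.290.
(Ignoring the negligible lower-tail rejection probability gives the usual closed-form inversion.)
δ = d·√(n/2) ⇒ n = 2(δ/d)² = 2 × (3.290 / 0.89)² = 27.33.
Round up to the next whole unit.

n = 28 per group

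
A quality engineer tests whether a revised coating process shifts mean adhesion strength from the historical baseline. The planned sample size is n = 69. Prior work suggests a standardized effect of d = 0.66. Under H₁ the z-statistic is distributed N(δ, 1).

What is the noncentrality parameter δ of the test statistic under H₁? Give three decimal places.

The noncentrality parameter scales effect size by the design's sample-size factor: δ = d·√n = 0.66 × √69 = 5.4824

δ ≈ 5.482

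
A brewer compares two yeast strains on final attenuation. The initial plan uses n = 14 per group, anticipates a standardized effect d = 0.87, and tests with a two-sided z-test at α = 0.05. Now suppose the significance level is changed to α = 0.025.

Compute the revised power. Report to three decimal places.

δ = d·√(n/2) = 0.87 × √(14/2) = 2.3018 (unchanged). New critical value: z_{0.0125} = 2.241.
Revised power = Φ(δ − 2.241) + Φ(−δ − 2.241) = Φ(0.060) + Φ(-4.543) = 0.5241 + 0.0000 = 0.5241.

Power ≈ 0.524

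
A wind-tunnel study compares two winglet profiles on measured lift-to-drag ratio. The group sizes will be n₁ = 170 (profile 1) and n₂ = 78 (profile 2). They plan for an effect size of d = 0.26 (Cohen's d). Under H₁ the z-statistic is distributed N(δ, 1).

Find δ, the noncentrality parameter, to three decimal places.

δ ≈ 1.901

δ = d / √(1/n₁ + 1/n₂) = 0.26 / √(1/170 + 1/78) = 1.9012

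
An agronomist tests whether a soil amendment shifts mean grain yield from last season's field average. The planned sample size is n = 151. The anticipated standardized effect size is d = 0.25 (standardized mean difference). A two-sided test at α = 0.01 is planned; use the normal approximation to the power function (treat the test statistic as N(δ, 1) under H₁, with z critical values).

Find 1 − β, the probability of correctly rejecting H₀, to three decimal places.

Power ≈ 0.690

Noncentrality parameter: δ = d·√n = 0.25 × √151 = 3.0721
Critical value for a two-sided test at α = 0.01: z_{α/2} = 2.576.
Power = Φ(δ − 2.576) + Φ(−δ − 2.576) = Φ(0.496) + Φ(-5.648) = 0.6901 + 0.0000 = 0.6901.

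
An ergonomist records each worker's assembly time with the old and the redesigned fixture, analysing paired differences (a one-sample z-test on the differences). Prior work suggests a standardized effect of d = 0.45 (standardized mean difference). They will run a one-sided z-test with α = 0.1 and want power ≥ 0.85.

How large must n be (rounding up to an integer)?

Set Φ(δ − 1.282) = 0.85; then δ − 1.282 = Φ⁻¹(0.85) = 1.036, giving δ = 2.318.
δ = d·√n ⇒ n = (δ/d)² = (2.318 / 0.45)² = 26.53.
Rounding up, n = 27.

n = 27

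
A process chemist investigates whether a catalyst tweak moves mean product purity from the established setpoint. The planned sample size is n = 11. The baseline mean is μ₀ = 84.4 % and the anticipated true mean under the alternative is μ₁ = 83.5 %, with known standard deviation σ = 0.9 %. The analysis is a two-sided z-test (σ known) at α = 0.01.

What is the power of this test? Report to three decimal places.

Power ≈ 0.771

Standardized effect: d = |μ₁ − μ₀| / σ = |83.5 − 84.4| / 0.9 = 1.0000
Noncentrality parameter: δ = d·√n = 1.0000 × √11 = 3.3166
Two-sided α = 0.01 → critical value z_{0.005} = 2.576.
Power = Φ(δ − 2.576) + Φ(−δ − 2.576) = Φ(0.741) + Φ(-5.892) = 0.7706 + 0.0000 = 0.7706.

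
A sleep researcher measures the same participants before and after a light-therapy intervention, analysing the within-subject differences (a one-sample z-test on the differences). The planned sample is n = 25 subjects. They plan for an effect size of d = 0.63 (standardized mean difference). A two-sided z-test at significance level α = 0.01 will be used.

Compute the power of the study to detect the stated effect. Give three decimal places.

Noncentrality parameter: δ = d·√n = 0.63 × √25 = 3.1500
Critical value for a two-sided test at α = 0.01: z_{α/2} = 2.576.
Power = Φ(δ − 2.576) + Φ(−δ − 2.576) = Φ(0.574) + Φ(-5.726) = 0.7171 + 0.0000 = 0.7171.

Power ≈ 0.717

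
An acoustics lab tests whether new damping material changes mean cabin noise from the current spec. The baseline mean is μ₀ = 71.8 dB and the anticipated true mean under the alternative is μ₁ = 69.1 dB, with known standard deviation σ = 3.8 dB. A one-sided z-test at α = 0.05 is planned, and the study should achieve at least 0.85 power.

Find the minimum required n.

n = 15

Standardized effect: d = |μ₁ − μ₀| / σ = |69.1 − 71.8| / 3.8 = 0.7105
Set Φ(δ − 1.645) = 0.85; then δ − 1.645 = Φ⁻¹(0.85) = 1.036, giving δ = 2.681.
δ = d·√n ⇒ n = (δ/d)² = (2.681 / 0.7105)² = 14.24.
Round up to the next whole unit.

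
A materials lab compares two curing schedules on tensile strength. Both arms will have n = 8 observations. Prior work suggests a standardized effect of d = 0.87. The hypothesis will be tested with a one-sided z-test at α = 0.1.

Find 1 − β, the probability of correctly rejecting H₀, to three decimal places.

Noncentrality parameter: δ = d·√(n/2) = 0.87 × √(8/2) = 1.7400
Critical value for a one-sided test at α = 0.1: z_α = 1.282.
Power = Φ(δ − 1.282) = Φ(0.458) = 0.6767.

Power ≈ 0.677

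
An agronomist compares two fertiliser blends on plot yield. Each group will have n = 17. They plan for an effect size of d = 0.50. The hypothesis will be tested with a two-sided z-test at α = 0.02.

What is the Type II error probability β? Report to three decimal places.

Noncentrality parameter: δ = d·√(n/2) = 0.50 × √(17/2) = 1.4577
Two-sided α = 0.02 → critical value z_{0.01} = 2.326.
Power = Φ(δ − 2.326) + Φ(−δ − 2.326) = Φ(-0.869) + Φ(-3.784) = 0.1925 + 0.0001 = 0.1926.
Type II error: β = 1 − power = 1 − 0.1926 = 0.8074.

β ≈ 0.807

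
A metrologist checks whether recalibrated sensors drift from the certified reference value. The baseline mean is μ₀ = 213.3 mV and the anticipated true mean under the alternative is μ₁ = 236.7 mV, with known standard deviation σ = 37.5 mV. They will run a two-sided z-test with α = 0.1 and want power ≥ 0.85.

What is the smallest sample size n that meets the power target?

Standardized effect: d = |μ₁ − μ₀| / σ = |236.7 − 213.3| / 37.5 = 0.6240
Set Φ(δ − 1.645) = 0.85; then δ − 1.645 = Φ⁻¹(0.85) = 1.036, giving δ = 2.681.
(Ignoring the negligible lower-tail rejection probability gives the usual closed-form inversion.)
δ = d·√n ⇒ n = (δ/d)² = (2.681 / 0.6240)² = 18.46.
Rounding up, n = 19.

n = 19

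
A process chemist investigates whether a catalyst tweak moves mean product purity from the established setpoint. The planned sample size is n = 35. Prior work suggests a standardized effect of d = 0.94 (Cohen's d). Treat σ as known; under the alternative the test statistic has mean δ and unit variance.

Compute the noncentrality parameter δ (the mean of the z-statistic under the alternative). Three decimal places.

δ ≈ 5.561

The noncentrality parameter scales effect size by the design's sample-size factor: δ = d·√n = 0.94 × √35 = 5.5611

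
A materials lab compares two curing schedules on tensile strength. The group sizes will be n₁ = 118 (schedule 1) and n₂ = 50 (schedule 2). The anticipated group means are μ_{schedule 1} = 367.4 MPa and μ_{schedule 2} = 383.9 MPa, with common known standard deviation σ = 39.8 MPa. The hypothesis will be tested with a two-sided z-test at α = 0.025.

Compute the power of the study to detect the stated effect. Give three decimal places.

Standardized effect: d = |μ_{schedule 1} − μ_{schedule 2}| / σ = |367.4 − 383.9| / 39.8 = 0.4146
Noncentrality parameter: δ = d / √(1/n₁ + 1/n₂) = 0.4146 / √(1/118 + 1/50) = 2.4568
Two-sided α = 0.025 → critical value z_{0.0125} = 2.241.
Power = Φ(δ − 2.241) + Φ(−δ − 2.241) = Φ(0.215) + Φ(-4.698) = 0.5853 + 0.0000 = 0.5853.

Power ≈ 0.585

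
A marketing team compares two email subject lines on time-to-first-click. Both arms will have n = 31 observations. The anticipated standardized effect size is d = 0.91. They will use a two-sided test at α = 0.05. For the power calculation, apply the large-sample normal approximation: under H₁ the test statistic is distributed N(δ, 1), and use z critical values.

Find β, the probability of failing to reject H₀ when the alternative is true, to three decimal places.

Noncentrality parameter: δ = d·√(n/2) = 0.91 × √(31/2) = 3.5827
Critical value for a two-sided test at α = 0.05: z_{α/2} = 1.960.
Power = Φ(δ − 1.960) + Φ(−δ − 1.960) = Φ(1.623) + Φ(-5.543) = 0.9477 + 0.0000 = 0.9477.
Type II error: β = 1 − power = 1 − 0.9477 = 0.0523.

β ≈ 0.052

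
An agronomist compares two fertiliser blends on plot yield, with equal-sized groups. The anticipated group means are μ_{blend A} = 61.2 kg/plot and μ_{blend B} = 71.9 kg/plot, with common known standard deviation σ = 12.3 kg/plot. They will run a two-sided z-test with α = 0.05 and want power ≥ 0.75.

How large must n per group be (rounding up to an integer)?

n = 19 per group

Standardized effect: d = |μ_{blend A} − μ_{blend B}| / σ = |61.2 − 71.9| / 12.3 = 0.8699
For power 0.75 need Φ(δ − z_{0.025}) = 0.75, so δ = z_{0.025} + z_{0.25} = 1.960 + 0.674 = 2.634.
(The Φ(−δ − z_{α/2}) term is vanishingly small for δ > 0 and is dropped in the standard sample-size formula.)
δ = d·√(n/2) ⇒ n = 2(δ/d)² = 2 × (2.634 / 0.8699)² = 18.34.
Rounding up, n = 19 per group.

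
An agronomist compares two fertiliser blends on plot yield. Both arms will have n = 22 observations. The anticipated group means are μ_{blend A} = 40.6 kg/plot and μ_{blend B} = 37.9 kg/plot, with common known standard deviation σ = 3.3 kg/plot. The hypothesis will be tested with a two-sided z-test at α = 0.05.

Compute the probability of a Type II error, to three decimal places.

Standardized effect: d = |μ_{blend A} − μ_{blend B}| / σ = |40.6 − 37.9| / 3.3 = 0.8182
Noncentrality parameter: δ = d·√(n/2) = 0.8182 × √(22/2) = 2.7136
Critical value for a two-sided test at α = 0.05: z_{α/2} = 1.960.
Power = Φ(δ − 1.960) + Φ(−δ − 1.960) = Φ(0.754) + Φ(-4.674) = 0.7745 + 0.0000 = 0.7745.
Type II error: β = 1 − power = 1 − 0.7745 = 0.2255.

β ≈ 0.226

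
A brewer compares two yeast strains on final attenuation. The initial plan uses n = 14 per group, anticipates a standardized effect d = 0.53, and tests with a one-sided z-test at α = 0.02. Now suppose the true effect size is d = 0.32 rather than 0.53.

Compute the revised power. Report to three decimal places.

Power ≈ 0.114

With d = 0.32: δ = d·√(n/2) = 0.32 × √(14/2) = 0.8466. Critical value z_{0.02} = 2.054.
Revised power = P(Z > 2.054 − δ) = Φ(-1.207) = 0.1137.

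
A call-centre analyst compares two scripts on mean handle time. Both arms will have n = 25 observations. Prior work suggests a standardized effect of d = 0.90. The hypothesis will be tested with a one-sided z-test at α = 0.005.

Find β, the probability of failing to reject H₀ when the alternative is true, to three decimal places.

β ≈ 0.272

Noncentrality parameter: δ = d·√(n/2) = 0.90 × √(25/2) = 3.1820
Critical value for a one-sided test at α = 0.005: z_α = 2.576.
Power = Φ(δ − 2.576) = Φ(0.606) = 0.7278.
Type II error: β = 1 − power = 1 − 0.7278 = 0.2722.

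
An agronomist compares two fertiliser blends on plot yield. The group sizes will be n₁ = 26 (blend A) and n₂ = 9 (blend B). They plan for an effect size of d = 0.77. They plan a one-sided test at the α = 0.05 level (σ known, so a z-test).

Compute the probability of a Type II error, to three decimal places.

Noncentrality parameter: δ = d / √(1/n₁ + 1/n₂) = 0.77 / √(1/26 + 1/9) = 1.9910
One-sided α = 0.05 → critical value z_{0.05} = 1.645.
Power = Φ(δ − 1.645) = Φ(0.346) = 0.6354.
Type II error: β = 1 − power = 1 − 0.6354 = 0.3646.

β ≈ 0.365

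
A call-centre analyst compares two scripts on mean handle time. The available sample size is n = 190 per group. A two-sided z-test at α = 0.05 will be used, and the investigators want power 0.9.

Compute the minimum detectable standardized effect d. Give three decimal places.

d ≈ 0.333

Need Φ(δ − 1.960) = 0.9, so δ = 1.960 + 1.282 = 3.242.
(The second rejection-region term Φ(−δ − z_{α/2}) is negligible and dropped.)
δ = d·√(n/2) ⇒ d = δ/√(n/2) = 3.242/√(190/2) = 0.3326.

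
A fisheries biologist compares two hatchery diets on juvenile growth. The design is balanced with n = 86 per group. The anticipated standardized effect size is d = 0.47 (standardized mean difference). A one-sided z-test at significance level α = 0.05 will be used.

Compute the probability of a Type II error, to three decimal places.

β ≈ 0.075

Noncentrality parameter: δ = d·√(n/2) = 0.47 × √(86/2) = 3.0820
One-sided α = 0.05 → critical value z_{0.05} = 1.645.
Power = P(Z > 1.645 − δ) = Φ(1.437) = 0.9247.
Type II error: β = 1 − power = 1 − 0.9247 = 0.0753.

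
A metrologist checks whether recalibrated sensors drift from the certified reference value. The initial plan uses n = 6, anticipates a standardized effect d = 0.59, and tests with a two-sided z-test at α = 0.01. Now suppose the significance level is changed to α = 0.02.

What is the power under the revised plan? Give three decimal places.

Power ≈ 0.189

δ = d·√n = 0.59 × √6 = 1.4452 (unchanged). New critical value: z_{0.01} = 2.326.
Revised power = Φ(δ − 2.326) + Φ(−δ − 2.326) = Φ(-0.881) + Φ(-3.772) = 0.1891 + 0.0001 = 0.1892.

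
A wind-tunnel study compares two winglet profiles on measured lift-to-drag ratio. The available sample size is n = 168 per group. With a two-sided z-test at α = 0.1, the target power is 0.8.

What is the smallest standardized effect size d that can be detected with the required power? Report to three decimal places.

d ≈ 0.271

Need Φ(δ − 1.645) = 0.8, so δ = 1.645 + 0.842 = 2.486.
(The second rejection-region term Φ(−δ − z_{α/2}) is negligible and dropped.)
δ = d·√(n/2) ⇒ d = δ/√(n/2) = 2.486/√(168/2) = 0.2713.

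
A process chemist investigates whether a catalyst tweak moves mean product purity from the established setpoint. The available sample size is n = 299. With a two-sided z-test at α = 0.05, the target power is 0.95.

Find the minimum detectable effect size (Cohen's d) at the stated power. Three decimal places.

Required noncentrality: δ = z_{0.025} + z_{0.05} = 1.960 + 1.645 = 3.605.
(The second rejection-region term Φ(−δ − z_{α/2}) is negligible and dropped.)
δ = d·√n ⇒ d = δ/√n = 3.605/√299 = 0.2085.

d ≈ 0.208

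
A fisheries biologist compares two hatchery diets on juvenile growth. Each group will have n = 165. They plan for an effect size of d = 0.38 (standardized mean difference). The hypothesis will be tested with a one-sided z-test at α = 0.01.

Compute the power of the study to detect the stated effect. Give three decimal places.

Power ≈ 0.870

Noncentrality parameter: δ = d·√(n/2) = 0.38 × √(165/2) = 3.4515
Critical value for a one-sided test at α = 0.01: z_α = 2.326.
Power = P(Z > 2.326 − δ) = Φ(1.125) = 0.8697.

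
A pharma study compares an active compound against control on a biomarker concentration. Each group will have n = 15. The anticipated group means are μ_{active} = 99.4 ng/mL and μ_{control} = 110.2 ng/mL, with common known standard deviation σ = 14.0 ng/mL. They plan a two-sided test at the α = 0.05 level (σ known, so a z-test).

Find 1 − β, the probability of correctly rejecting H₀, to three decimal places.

Standardized effect: d = |μ_{active} − μ_{control}| / σ = |99.4 − 110.2| / 14.0 = 0.7714
Noncentrality parameter: λ = d·√(n/2) = 0.7714 × √(15/2) = 2.1126
Two-sided α = 0.05 → critical value z_{0.025} = 1.960.
Power = Φ(λ − 1.960) + Φ(−λ − 1.960) = Φ(0.153) + Φ(-4.073) = 0.5607 + 0.0000 = 0.5607.

Power ≈ 0.561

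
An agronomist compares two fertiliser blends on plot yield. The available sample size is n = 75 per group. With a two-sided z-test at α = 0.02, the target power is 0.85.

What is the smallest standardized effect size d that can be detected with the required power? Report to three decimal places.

d ≈ 0.549

Need Φ(δ − 2.326) = 0.85, so δ = 2.326 + 1.036 = 3.363.
(The second rejection-region term Φ(−δ − z_{α/2}) is negligible and dropped.)
δ = d·√(n/2) ⇒ d = δ/√(n/2) = 3.363/√(75/2) = 0.5491.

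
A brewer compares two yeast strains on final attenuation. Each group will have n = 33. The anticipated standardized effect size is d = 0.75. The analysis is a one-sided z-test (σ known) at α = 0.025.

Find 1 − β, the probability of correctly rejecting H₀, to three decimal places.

Noncentrality parameter: δ = d·√(n/2) = 0.75 × √(33/2) = 3.0465
Critical value for a one-sided test at α = 0.025: z_α = 1.960.
Power = P(Z > 1.960 − δ) = Φ(1.087) = 0.8614.

Power ≈ 0.861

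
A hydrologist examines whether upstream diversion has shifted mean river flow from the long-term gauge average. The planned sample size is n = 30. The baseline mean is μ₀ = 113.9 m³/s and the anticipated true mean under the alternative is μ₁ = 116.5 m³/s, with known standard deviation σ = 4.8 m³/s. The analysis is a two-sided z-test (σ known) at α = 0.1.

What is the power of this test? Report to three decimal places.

Power ≈ 0.907

Standardized effect: d = |μ₁ − μ₀| / σ = |116.5 − 113.9| / 4.8 = 0.5417
Noncentrality parameter: δ = d·√n = 0.5417 × √30 = 2.9668
Critical value for a two-sided test at α = 0.1: z_{α/2} = 1.645.
Power = Φ(δ − 1.645) + Φ(−δ − 1.645) = Φ(1.322) + Φ(-4.612) = 0.9069 + 0.0000 = 0.9069.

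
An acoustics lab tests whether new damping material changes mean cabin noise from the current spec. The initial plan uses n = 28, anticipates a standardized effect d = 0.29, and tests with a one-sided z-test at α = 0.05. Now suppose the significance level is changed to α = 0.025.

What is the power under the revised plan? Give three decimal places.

Power ≈ 0.335

δ = d·√n = 0.29 × √28 = 1.5345 (unchanged). New critical value: z_{0.025} = 1.960.
Revised power = P(Z > 1.960 − δ) = Φ(-0.425) = 0.3353.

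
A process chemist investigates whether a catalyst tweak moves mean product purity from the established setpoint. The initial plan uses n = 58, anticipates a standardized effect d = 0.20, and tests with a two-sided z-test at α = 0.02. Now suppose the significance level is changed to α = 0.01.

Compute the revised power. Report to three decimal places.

δ = d·√n = 0.20 × √58 = 1.5232 (unchanged). New critical value: z_{0.005} = 2.576.
Revised power = Φ(δ − 2.576) + Φ(−δ − 2.576) = Φ(-1.053) + Φ(-4.099) = 0.1462 + 0.0000 = 0.1463.

Power ≈ 0.146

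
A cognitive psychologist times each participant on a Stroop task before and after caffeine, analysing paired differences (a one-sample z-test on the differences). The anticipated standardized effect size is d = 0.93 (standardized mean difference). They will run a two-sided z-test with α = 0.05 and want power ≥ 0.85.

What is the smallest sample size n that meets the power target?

n = 11

Set Φ(δ − 1.960) = 0.85; then δ − 1.960 = Φ⁻¹(0.85) = 1.036, giving δ = 2.996.
(Ignoring the negligible lower-tail rejection probability gives the usual closed-form inversion.)
δ = d·√n ⇒ n = (δ/d)² = (2.996 / 0.93)² = 10.38.
Rounding up, n = 11.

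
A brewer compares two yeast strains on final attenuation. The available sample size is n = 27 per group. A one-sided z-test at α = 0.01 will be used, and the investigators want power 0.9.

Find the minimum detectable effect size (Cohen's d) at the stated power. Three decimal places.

d ≈ 0.982

Need Φ(δ − 2.326) = 0.9, so δ = 2.326 + 1.282 = 3.608.
δ = d·√(n/2) ⇒ d = δ/√(n/2) = 3.608/√(27/2) = 0.9819.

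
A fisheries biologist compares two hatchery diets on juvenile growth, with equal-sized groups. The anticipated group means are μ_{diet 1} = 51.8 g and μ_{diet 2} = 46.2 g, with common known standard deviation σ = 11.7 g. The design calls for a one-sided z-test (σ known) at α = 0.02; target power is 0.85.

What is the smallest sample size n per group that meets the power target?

n = 84 per group

Standardized effect: d = |μ_{diet 1} − μ_{diet 2}| / σ = |51.8 − 46.2| / 11.7 = 0.4786
For power 0.85 need Φ(δ − z_{0.02}) = 0.85, so δ = z_{0.02} + z_{0.15} = 2.054 + 1.036 = 3.090.
δ = d·√(n/2) ⇒ n = 2(δ/d)² = 2 × (3.090 / 0.4786)² = 83.37.
Rounding up, n = 84 per group.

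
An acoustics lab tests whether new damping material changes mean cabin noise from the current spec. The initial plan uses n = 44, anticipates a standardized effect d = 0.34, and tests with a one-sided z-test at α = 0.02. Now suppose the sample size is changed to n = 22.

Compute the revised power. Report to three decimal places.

Power ≈ 0.323

With n = 22: δ = d·√n = 0.34 × √22 = 1.5947. Critical value z_{0.02} = 2.054.
Revised power = P(Z > 2.054 − δ) = Φ(-0.459) = 0.3231.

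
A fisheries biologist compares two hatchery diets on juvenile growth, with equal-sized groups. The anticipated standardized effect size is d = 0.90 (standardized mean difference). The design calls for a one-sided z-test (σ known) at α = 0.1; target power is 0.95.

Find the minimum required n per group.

Set Φ(δ − 1.282) = 0.95; then δ − 1.282 = Φ⁻¹(0.95) = 1.645, giving δ = 2.926.
δ = d·√(n/2) ⇒ n = 2(δ/d)² = 2 × (2.926 / 0.90)² = 21.15.
Rounding up, n = 22 per group.

n = 22 per group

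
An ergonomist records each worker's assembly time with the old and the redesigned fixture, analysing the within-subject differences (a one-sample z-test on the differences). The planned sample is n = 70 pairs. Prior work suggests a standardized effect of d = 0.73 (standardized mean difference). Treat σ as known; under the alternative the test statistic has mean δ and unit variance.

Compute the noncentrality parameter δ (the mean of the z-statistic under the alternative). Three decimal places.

δ ≈ 6.108

δ = d·√n = 0.73 × √70 = 6.1076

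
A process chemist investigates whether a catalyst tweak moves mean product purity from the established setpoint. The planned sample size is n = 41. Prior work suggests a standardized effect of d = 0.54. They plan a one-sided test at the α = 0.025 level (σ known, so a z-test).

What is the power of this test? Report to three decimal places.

Noncentrality parameter: δ = d·√n = 0.54 × √41 = 3.4577
Critical value for a one-sided test at α = 0.025: z_α = 1.960.
Power = P(Z > 1.960 − δ) = Φ(1.498) = 0.9329.

Power ≈ 0.933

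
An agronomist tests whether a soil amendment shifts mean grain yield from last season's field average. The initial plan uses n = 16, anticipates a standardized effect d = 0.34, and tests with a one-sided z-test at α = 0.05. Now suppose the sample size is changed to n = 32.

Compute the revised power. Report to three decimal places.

With n = 32: δ = d·√n = 0.34 × √32 = 1.9233. Critical value z_{0.05} = 1.645.
Revised power = Φ(δ − 1.645) = Φ(0.278) = 0.6097.

Power ≈ 0.610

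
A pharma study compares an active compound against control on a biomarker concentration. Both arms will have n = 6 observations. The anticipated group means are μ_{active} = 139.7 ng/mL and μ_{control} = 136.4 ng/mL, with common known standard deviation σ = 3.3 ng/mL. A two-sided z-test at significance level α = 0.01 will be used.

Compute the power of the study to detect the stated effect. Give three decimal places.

Standardized effect: d = |μ_{active} − μ_{control}| / σ = |139.7 − 136.4| / 3.3 = 1.0000
Noncentrality parameter: δ = d·√(n/2) = 1.0000 × √(6/2) = 1.7321
Critical value for a two-sided test at α = 0.01: z_{α/2} = 2.576.
Power = Φ(δ − 2.576) + Φ(−δ − 2.576) = Φ(-0.844) + Φ(-4.308) = 0.1994 + 0.0000 = 0.1994.

Power ≈ 0.199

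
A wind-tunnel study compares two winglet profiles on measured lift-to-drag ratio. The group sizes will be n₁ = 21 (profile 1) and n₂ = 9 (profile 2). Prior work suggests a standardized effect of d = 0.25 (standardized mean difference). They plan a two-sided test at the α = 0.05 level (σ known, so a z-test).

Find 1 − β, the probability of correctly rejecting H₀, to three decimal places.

Power ≈ 0.096

Noncentrality parameter: λ = d / √(1/n₁ + 1/n₂) = 0.25 / √(1/21 + 1/9) = 0.6275
Two-sided α = 0.05 → critical value z_{0.025} = 1.960.
Power = Φ(λ − 1.960) + Φ(−λ − 1.960) = Φ(-1.332) + Φ(-2.587) = 0.0914 + 0.0048 = 0.0962.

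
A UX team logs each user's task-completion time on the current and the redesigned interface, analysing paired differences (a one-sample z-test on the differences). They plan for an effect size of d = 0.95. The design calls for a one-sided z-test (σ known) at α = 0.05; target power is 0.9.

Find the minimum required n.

n = 10

Set Φ(δ − 1.645) = 0.9; then δ − 1.645 = Φ⁻¹(0.9) = 1.282, giving δ = 2.926.
δ = d·√n ⇒ n = (δ/d)² = (2.926 / 0.95)² = 9.49.
Round up to the next whole unit.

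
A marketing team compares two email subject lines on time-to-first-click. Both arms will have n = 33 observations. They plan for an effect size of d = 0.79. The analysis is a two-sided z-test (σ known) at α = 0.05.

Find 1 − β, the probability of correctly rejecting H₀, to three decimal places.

Power ≈ 0.894

Noncentrality parameter: δ = d·√(n/2) = 0.79 × √(33/2) = 3.2090
Two-sided α = 0.05 → critical value z_{0.025} = 1.960.
Power = Φ(δ − 1.960) + Φ(−δ − 1.960) = Φ(1.249) + Φ(-5.169) = 0.8942 + 0.0000 = 0.8942.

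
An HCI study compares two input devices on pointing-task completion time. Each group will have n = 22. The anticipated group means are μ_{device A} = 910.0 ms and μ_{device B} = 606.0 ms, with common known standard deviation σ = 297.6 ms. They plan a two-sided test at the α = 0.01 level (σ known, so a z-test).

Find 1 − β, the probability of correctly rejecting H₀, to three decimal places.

Standardized effect: d = |μ_{device A} − μ_{device B}| / σ = |910.0 − 606.0| / 297.6 = 1.0215
Noncentrality parameter: δ = d·√(n/2) = 1.0215 × √(22/2) = 3.3880
Two-sided α = 0.01 → critical value z_{0.005} = 2.576.
Power = Φ(δ − 2.576) + Φ(−δ − 2.576) = Φ(0.812) + Φ(-5.964) = 0.7916 + 0.0000 = 0.7916.

Power ≈ 0.792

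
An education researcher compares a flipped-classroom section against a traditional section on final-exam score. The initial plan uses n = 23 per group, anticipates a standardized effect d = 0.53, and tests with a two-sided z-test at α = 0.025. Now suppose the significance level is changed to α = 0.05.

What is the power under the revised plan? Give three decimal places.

δ = d·√(n/2) = 0.53 × √(23/2) = 1.7973 (unchanged). New critical value: z_{0.025} = 1.960.
Revised power = Φ(δ − 1.960) + Φ(−δ − 1.960) = Φ(-0.163) + Φ(-3.757) = 0.4354 + 0.0001 = 0.4355.

Power ≈ 0.435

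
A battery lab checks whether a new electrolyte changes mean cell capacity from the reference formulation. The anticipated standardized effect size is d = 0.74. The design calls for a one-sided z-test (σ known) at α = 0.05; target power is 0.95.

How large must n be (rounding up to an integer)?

Set Φ(δ − 1.645) = 0.95; then δ − 1.645 = Φ⁻¹(0.95) = 1.645, giving δ = 3.290.
δ = d·√n ⇒ n = (δ/d)² = (3.290 / 0.74)² = 19.76.
Round up to the next whole unit.

n = 20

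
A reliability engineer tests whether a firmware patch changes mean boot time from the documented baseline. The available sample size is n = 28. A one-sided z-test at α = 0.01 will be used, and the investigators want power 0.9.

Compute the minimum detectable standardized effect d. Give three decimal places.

Need Φ(δ − 2.326) = 0.9, so δ = 2.326 + 1.282 = 3.608.
δ = d·√n ⇒ d = δ/√n = 3.608/√28 = 0.6818.

d ≈ 0.682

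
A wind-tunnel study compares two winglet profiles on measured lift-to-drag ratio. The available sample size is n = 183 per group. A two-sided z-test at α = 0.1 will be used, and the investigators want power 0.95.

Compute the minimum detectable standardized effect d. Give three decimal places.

Need Φ(δ − 1.645) = 0.95, so δ = 1.645 + 1.645 = 3.290.
(Lower-tail contribution to power is negligible for δ > 0.)
δ = d·√(n/2) ⇒ d = δ/√(n/2) = 3.290/√(183/2) = 0.3439.

d ≈ 0.344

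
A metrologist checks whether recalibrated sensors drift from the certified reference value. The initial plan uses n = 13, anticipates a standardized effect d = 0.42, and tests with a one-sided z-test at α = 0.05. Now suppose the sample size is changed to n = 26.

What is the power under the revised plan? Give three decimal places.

With n = 26: δ = d·√n = 0.42 × √26 = 2.1416. Critical value z_{0.05} = 1.645.
Revised power = Φ(δ − 1.645) = Φ(0.497) = 0.6903.

Power ≈ 0.690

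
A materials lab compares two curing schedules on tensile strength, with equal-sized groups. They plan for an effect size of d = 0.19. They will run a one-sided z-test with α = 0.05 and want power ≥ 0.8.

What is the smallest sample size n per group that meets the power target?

n = 343 per group

For power 0.8 need Φ(δ − z_{0.05}) = 0.8, so δ = z_{0.05} + z_{0.20} = 1.645 + 0.842 = 2.486.
δ = d·√(n/2) ⇒ n = 2(δ/d)² = 2 × (2.486 / 0.19)² = 342.52.
Rounding up, n = 343 per group.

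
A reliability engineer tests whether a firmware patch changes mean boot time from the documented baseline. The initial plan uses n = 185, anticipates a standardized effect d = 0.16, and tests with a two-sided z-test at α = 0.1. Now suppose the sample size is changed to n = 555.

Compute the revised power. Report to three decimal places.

With n = 555: δ = d·√n = 0.16 × √555 = 3.7694. Critical value z_{0.05} = 1.645.
Revised power = Φ(δ − 1.645) + Φ(−δ − 1.645) = Φ(2.124) + Φ(-5.414) = 0.9832 + 0.0000 = 0.9832.

Power ≈ 0.983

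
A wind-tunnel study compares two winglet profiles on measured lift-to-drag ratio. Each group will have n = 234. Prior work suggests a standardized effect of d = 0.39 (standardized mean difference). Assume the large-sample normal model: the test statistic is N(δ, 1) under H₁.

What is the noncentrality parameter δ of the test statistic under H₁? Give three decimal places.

δ ≈ 4.218

The noncentrality parameter scales effect size by the design's sample-size factor: δ = d·√(n/2) = 0.39 × √(234/2) = 4.2185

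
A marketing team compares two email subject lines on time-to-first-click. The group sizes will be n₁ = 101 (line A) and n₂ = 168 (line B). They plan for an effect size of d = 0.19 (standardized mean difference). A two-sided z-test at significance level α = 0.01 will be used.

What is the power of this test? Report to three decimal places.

Power ≈ 0.143

Noncentrality parameter: δ = d / √(1/n₁ + 1/n₂) = 0.19 / √(1/101 + 1/168) = 1.5090
Critical value for a two-sided test at α = 0.01: z_{α/2} = 2.576.
Power = Φ(δ − 2.576) + Φ(−δ − 2.576) = Φ(-1.067) + Φ(-4.085) = 0.1430 + 0.0000 = 0.1430.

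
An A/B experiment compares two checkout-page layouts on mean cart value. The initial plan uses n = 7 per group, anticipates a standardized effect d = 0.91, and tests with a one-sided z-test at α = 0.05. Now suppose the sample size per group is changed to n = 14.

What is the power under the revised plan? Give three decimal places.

Power ≈ 0.777

With n = 14 per group: δ = d·√(n/2) = 0.91 × √(14/2) = 2.4076. Critical value z_{0.05} = 1.645.
Revised power = P(Z > 1.645 − δ) = Φ(0.763) = 0.7772.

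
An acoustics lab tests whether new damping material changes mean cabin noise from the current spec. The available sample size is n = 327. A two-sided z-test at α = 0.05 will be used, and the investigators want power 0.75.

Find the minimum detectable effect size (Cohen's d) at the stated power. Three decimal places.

Need Φ(δ − 1.960) = 0.75, so δ = 1.960 + 0.674 = 2.634.
(Lower-tail contribution to power is negligible for δ > 0.)
δ = d·√n ⇒ d = δ/√n = 2.634/√327 = 0.1457.

d ≈ 0.146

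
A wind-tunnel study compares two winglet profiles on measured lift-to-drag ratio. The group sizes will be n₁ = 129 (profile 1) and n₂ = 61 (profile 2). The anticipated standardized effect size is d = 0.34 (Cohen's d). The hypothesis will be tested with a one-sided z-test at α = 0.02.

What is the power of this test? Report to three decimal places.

Power ≈ 0.553

Noncentrality parameter: δ = d / √(1/n₁ + 1/n₂) = 0.34 / √(1/129 + 1/61) = 2.1881
Critical value for a one-sided test at α = 0.02: z_α = 2.054.
Power = Φ(δ − 2.054) = Φ(0.134) = 0.5534.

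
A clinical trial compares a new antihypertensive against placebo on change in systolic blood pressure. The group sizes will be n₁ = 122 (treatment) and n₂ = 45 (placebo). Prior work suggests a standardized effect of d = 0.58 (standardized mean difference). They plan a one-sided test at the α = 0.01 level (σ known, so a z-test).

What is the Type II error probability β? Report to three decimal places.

β ≈ 0.159

Noncentrality parameter: δ = d / √(1/n₁ + 1/n₂) = 0.58 / √(1/122 + 1/45) = 3.3255
One-sided α = 0.01 → critical value z_{0.01} = 2.326.
Power = P(Z > 2.326 − δ) = Φ(0.999) = 0.8411.
Type II error: β = 1 − power = 1 − 0.8411 = 0.1589.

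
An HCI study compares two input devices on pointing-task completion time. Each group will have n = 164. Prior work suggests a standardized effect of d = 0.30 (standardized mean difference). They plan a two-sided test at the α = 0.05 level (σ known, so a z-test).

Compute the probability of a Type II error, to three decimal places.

Noncentrality parameter: λ = d·√(n/2) = 0.30 × √(164/2) = 2.7166
Two-sided α = 0.05 → critical value z_{0.025} = 1.960.
Power = Φ(λ − 1.960) + Φ(−λ − 1.960) = Φ(0.757) + Φ(-4.677) = 0.7754 + 0.0000 = 0.7754.
Type II error: β = 1 − power = 1 − 0.7754 = 0.2246.

β ≈ 0.225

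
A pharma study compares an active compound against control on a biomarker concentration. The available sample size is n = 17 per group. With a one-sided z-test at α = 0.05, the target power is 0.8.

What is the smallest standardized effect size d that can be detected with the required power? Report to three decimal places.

d ≈ 0.853

Need Φ(δ − 1.645) = 0.8, so δ = 1.645 + 0.842 = 2.486.
δ = d·√(n/2) ⇒ d = δ/√(n/2) = 2.486/√(17/2) = 0.8529.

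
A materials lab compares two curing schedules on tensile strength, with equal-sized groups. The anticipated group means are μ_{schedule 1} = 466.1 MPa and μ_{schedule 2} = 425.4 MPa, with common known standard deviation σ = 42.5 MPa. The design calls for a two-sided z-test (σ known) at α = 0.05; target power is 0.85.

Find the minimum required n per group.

Standardized effect: d = |μ_{schedule 1} − μ_{schedule 2}| / σ = |466.1 − 425.4| / 42.5 = 0.9576
For power 0.85 need Φ(δ − z_{0.025}) = 0.85, so δ = z_{0.025} + z_{0.15} = 1.960 + 1.036 = 2.996.
(Ignoring the negligible lower-tail rejection probability gives the usual closed-form inversion.)
δ = d·√(n/2) ⇒ n = 2(δ/d)² = 2 × (2.996 / 0.9576)² = 19.58.
Round up to the next whole unit.

n = 20 per group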